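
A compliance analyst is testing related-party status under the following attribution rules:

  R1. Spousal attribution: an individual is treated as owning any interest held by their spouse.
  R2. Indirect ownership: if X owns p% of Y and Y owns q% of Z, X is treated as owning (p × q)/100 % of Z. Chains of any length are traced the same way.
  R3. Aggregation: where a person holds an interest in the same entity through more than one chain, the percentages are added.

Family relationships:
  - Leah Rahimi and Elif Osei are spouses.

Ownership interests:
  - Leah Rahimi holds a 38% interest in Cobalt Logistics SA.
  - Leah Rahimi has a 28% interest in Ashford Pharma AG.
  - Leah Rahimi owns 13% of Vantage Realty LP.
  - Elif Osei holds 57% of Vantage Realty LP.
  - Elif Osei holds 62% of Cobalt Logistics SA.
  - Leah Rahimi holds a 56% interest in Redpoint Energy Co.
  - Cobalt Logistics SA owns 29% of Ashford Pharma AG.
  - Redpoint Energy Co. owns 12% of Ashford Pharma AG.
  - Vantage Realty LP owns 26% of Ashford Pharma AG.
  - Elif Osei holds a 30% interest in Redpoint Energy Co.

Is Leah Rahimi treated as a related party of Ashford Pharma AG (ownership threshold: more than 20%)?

By spousal attribution (R1), Leah Rahimi is treated as also owning Elif Osei's interest in Redpoint Energy Co, giving 56% + 30% = 86%.
By spousal attribution (R1), Leah Rahimi is treated as also owning Elif Osei's interest in Vantage Realty LP, giving 13% + 57% = 70%.
By spousal attribution (R1), Leah Rahimi is treated as also owning Elif Osei's interest in Cobalt Logistics SA, giving 38% + 62% = 100%.
Chain via Redpoint Energy Co. (R2): 86% × 12% = 10.32% of Ashford Pharma AG.
Chain via Vantage Realty LP (R2): 70% × 26% = 18.2% of Ashford Pharma AG.
Chain via Cobalt Logistics SA (R2): 100% × 29% = 29% of Ashford Pharma AG.
Direct interest in Ashford Pharma AG: 28%.
Aggregating (R3): 10.32% + 18.2% + 29% + 28% = 85.52%.
85.52% exceeds the 20% threshold, so Leah is a related party to Ashford Pharma AG.

Yes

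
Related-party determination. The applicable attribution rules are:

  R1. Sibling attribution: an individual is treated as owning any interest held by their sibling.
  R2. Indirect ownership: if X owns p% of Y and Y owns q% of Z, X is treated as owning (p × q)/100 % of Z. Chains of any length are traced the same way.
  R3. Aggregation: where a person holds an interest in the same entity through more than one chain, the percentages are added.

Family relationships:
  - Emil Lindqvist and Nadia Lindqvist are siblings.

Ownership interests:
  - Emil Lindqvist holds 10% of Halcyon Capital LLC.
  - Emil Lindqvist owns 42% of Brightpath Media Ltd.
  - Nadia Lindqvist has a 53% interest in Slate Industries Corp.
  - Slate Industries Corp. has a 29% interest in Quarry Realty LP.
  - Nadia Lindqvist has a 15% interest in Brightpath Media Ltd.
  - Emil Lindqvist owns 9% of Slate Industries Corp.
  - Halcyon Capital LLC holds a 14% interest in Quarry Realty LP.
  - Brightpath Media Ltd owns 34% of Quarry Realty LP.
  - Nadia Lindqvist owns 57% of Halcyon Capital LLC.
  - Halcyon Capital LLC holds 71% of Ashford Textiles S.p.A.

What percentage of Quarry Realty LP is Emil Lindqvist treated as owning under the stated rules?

By sibling attribution (R1), Emil Lindqvist is treated as also owning Nadia Lindqvist's interest in Brightpath Media Ltd, giving 42% + 15% = 57%.
By sibling attribution (R1), Emil Lindqvist is treated as also owning Nadia Lindqvist's interest in Slate Industries Corp, giving 9% + 53% = 62%.
By sibling attribution (R1), Emil Lindqvist is treated as also owning Nadia Lindqvist's interest in Halcyon Capital LLC, giving 10% + 57% = 67%.
Chain via Brightpath Media Ltd (R2): 57% × 34% = 19.38% of Quarry Realty LP.
Chain via Slate Industries Corp. (R2): 62% × 29% = 17.98% of Quarry Realty LP.
Chain via Halcyon Capital LLC (R2): 67% × 14% = 9.38% of Quarry Realty LP.
Aggregating (R3): 19.38% + 17.98% + 9.38% = 46.74%.

46.74%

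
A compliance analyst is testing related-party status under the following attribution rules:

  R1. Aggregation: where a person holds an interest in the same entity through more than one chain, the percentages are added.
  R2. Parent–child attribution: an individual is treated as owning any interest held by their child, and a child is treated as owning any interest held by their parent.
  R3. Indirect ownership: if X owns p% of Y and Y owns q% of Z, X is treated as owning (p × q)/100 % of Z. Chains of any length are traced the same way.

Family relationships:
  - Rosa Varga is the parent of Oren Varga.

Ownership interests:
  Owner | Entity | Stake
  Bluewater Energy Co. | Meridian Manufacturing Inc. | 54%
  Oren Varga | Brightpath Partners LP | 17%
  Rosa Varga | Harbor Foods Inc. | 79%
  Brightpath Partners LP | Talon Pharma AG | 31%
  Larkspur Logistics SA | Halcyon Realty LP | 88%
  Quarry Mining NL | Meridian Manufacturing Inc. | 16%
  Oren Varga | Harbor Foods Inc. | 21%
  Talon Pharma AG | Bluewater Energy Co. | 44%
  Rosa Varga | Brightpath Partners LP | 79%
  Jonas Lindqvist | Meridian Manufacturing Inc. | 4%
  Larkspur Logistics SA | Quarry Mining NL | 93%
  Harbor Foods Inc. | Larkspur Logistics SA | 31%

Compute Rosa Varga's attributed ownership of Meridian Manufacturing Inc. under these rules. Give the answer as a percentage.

11.683776%

By parent–child attribution (R2), Rosa Varga is treated as also owning Oren Varga's interest in Harbor Foods Inc, giving 79% + 21% = 100%.
By parent–child attribution (R2), Rosa Varga is treated as also owning Oren Varga's interest in Brightpath Partners LP, giving 79% + 17% = 96%.
Chain via Harbor Foods Inc. → Larkspur Logistics SA → Quarry Mining NL (R3): 100% × 31% × 93% × 16% = 4.6128% of Meridian Manufacturing Inc.
Chain via Brightpath Partners LP → Talon Pharma AG → Bluewater Energy Co. (R3): 96% × 31% × 44% × 54% = 7.070976% of Meridian Manufacturing Inc.
Aggregating (R1): 4.6128% + 7.070976% = 11.683776%.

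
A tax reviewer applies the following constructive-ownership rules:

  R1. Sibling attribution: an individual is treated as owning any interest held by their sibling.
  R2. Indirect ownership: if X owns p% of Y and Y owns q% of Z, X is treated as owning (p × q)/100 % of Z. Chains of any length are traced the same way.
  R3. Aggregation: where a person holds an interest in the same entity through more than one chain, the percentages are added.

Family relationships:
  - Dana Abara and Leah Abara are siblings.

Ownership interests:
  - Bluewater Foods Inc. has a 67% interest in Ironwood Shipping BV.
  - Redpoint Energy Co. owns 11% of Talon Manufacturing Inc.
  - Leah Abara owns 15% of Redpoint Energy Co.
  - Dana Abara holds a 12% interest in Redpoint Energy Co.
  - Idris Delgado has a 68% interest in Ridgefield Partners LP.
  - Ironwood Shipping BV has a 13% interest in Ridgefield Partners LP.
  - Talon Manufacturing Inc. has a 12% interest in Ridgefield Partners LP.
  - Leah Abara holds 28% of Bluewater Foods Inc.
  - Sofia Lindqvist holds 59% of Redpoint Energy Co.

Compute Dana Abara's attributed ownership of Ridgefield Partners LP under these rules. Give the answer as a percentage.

2.7952%

By sibling attribution (R1), Dana Abara is treated as also owning Leah Abara's interest in Redpoint Energy Co, giving 12% + 15% = 27%.
By sibling attribution (R1), Dana Abara is treated as owning Leah Abara's 28% interest in Bluewater Foods Inc.
Chain via Redpoint Energy Co. → Talon Manufacturing Inc. (R2): 27% × 11% × 12% = 0.3564% of Ridgefield Partners LP.
Chain via Bluewater Foods Inc. → Ironwood Shipping BV (R2): 28% × 67% × 13% = 2.4388% of Ridgefield Partners LP.
Aggregating (R3): 0.3564% + 2.4388% = 2.7952%.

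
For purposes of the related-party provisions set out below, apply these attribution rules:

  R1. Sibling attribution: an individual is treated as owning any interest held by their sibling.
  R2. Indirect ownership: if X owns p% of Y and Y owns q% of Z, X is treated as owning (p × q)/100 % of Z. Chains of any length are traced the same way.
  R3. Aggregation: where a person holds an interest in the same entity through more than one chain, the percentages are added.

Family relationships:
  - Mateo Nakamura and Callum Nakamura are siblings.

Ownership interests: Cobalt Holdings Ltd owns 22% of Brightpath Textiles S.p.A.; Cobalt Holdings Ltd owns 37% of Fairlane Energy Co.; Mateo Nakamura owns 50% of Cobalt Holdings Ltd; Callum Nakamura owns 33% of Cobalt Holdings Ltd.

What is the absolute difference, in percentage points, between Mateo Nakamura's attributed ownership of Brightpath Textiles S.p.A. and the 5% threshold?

By sibling attribution (R1), Mateo Nakamura is treated as also owning Callum Nakamura's interest in Cobalt Holdings Ltd, giving 50% + 33% = 83%.
Chain via Cobalt Holdings Ltd (R2): 83% × 22% = 18.26% of Brightpath Textiles S.p.A.
18.26% exceeds the 5% threshold by 13.26 percentage points.

13.26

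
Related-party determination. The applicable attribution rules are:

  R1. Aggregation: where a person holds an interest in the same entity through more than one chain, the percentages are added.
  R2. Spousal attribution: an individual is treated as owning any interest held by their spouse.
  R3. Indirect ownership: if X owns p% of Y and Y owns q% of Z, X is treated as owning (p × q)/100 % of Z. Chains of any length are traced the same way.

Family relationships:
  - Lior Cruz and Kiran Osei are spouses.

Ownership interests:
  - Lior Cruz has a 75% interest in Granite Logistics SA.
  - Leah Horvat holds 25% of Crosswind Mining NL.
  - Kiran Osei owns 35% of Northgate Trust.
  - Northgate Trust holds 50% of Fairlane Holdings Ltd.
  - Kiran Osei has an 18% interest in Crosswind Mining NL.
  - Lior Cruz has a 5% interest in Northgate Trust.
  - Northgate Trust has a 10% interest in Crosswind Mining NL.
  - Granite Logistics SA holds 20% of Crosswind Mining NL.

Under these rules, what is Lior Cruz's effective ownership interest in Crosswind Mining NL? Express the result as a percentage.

By spousal attribution (R2), Lior Cruz is treated as also owning Kiran Osei's interest in Northgate Trust, giving 5% + 35% = 40%.
By spousal attribution (R2), Lior Cruz is treated as owning Kiran Osei's 18% interest in Crosswind Mining NL.
Chain via Granite Logistics SA (R3): 75% × 20% = 15% of Crosswind Mining NL.
Chain via Northgate Trust (R3): 40% × 10% = 4% of Crosswind Mining NL.
Direct interest in Crosswind Mining NL: 18%.
Aggregating (R1): 15% + 4% + 18% = 37%.

37%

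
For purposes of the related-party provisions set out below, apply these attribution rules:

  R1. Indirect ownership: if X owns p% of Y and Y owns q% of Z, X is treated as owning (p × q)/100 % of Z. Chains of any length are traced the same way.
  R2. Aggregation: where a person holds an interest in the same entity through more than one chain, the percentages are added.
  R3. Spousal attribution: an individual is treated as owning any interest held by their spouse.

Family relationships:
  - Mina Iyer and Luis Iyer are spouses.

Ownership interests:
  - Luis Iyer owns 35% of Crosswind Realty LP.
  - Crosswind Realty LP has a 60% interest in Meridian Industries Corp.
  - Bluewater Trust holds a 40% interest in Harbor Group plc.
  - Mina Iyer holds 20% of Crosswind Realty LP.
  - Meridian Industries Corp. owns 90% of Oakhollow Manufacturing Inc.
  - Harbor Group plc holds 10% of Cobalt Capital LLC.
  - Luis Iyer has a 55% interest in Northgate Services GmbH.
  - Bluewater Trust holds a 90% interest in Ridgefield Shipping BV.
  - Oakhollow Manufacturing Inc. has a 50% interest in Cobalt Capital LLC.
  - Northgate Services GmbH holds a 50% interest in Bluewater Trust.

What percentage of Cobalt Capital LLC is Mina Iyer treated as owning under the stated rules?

By spousal attribution (R3), Mina Iyer is treated as also owning Luis Iyer's interest in Crosswind Realty LP, giving 20% + 35% = 55%.
By spousal attribution (R3), Mina Iyer is treated as owning Luis Iyer's 55% interest in Northgate Services GmbH.
Chain via Crosswind Realty LP → Meridian Industries Corp. → Oakhollow Manufacturing Inc. (R1): 55% × 60% × 90% × 50% = 14.85% of Cobalt Capital LLC.
Chain via Northgate Services GmbH → Bluewater Trust → Harbor Group plc (R1): 55% × 50% × 40% × 10% = 1.1% of Cobalt Capital LLC.
Aggregating (R2): 14.85% + 1.1% = 15.95%.

15.95%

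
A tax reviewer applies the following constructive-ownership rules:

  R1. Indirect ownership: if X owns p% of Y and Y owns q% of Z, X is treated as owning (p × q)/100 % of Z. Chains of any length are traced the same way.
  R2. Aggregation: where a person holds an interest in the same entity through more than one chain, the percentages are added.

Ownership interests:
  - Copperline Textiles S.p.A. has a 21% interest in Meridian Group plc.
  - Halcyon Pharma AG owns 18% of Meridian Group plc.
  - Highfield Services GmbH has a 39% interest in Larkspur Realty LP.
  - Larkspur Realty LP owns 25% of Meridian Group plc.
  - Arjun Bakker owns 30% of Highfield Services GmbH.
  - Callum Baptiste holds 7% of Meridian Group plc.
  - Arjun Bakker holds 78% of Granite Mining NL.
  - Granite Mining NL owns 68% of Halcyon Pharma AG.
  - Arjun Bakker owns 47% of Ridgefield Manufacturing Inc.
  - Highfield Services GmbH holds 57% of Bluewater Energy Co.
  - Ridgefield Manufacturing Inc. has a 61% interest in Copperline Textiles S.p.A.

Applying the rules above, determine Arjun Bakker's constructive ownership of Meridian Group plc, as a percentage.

18.4929%

Chain via Granite Mining NL → Halcyon Pharma AG (R1): 78% × 68% × 18% = 9.5472% of Meridian Group plc.
Chain via Highfield Services GmbH → Larkspur Realty LP (R1): 30% × 39% × 25% = 2.925% of Meridian Group plc.
Chain via Ridgefield Manufacturing Inc. → Copperline Textiles S.p.A. (R1): 47% × 61% × 21% = 6.0207% of Meridian Group plc.
Aggregating (R2): 9.5472% + 2.925% + 6.0207% = 18.4929%.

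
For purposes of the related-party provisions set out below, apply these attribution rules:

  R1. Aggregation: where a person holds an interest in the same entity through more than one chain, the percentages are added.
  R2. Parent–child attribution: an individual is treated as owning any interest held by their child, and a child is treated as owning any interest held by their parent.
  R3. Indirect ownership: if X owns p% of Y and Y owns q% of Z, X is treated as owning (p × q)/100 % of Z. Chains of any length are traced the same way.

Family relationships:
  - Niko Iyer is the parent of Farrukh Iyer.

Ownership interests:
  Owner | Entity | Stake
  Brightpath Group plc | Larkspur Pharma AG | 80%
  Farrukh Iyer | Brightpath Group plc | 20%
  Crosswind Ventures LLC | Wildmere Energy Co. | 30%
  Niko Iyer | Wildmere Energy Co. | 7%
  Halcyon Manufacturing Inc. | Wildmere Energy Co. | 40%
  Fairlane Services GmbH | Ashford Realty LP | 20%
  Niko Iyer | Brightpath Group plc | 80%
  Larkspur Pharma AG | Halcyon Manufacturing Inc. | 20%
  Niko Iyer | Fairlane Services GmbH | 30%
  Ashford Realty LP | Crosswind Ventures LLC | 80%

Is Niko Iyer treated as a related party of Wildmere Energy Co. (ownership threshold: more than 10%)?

By parent–child attribution (R2), Niko Iyer is treated as also owning Farrukh Iyer's interest in Brightpath Group plc, giving 80% + 20% = 100%.
Chain via Brightpath Group plc → Larkspur Pharma AG → Halcyon Manufacturing Inc. (R3): 100% × 80% × 20% × 40% = 6.4% of Wildmere Energy Co.
Chain via Fairlane Services GmbH → Ashford Realty LP → Crosswind Ventures LLC (R3): 30% × 20% × 80% × 30% = 1.44% of Wildmere Energy Co.
Direct interest in Wildmere Energy Co: 7%.
Aggregating (R1): 6.4% + 1.44% + 7% = 14.84%.
14.84% exceeds the 10% threshold, so Niko is a related party to Wildmere Energy Co.

Yes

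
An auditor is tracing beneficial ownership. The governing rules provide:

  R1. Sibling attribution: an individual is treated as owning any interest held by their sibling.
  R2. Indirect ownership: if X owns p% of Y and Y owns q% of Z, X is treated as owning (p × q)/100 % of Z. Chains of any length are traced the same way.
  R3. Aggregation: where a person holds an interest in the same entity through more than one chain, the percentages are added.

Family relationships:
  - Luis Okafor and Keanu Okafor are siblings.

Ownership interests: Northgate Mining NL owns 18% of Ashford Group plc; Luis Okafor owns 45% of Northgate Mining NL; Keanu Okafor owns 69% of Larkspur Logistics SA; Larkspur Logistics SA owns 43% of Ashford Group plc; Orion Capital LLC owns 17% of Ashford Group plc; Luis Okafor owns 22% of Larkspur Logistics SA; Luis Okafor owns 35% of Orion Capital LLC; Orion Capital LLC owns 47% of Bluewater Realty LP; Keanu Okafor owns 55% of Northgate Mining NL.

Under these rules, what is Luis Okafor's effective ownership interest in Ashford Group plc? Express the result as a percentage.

By sibling attribution (R1), Luis Okafor is treated as also owning Keanu Okafor's interest in Northgate Mining NL, giving 45% + 55% = 100%.
By sibling attribution (R1), Luis Okafor is treated as also owning Keanu Okafor's interest in Larkspur Logistics SA, giving 22% + 69% = 91%.
Chain via Orion Capital LLC (R2): 35% × 17% = 5.95% of Ashford Group plc.
Chain via Northgate Mining NL (R2): 100% × 18% = 18% of Ashford Group plc.
Chain via Larkspur Logistics SA (R2): 91% × 43% = 39.13% of Ashford Group plc.
Aggregating (R3): 5.95% + 18% + 39.13% = 63.08%.

63.08%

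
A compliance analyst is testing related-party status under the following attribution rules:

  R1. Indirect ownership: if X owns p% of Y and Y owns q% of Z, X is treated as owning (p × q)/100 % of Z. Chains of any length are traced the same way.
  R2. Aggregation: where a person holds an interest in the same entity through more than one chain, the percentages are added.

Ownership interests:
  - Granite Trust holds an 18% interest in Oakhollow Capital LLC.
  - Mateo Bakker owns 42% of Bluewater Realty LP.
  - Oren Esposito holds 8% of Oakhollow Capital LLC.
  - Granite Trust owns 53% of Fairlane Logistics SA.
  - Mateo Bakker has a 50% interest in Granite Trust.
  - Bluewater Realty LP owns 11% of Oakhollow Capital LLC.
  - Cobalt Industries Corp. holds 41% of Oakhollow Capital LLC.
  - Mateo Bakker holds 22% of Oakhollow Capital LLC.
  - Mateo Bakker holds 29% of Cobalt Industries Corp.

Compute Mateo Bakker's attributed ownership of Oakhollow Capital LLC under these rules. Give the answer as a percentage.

47.51%

Chain via Cobalt Industries Corp. (R1): 29% × 41% = 11.89% of Oakhollow Capital LLC.
Chain via Granite Trust (R1): 50% × 18% = 9% of Oakhollow Capital LLC.
Chain via Bluewater Realty LP (R1): 42% × 11% = 4.62% of Oakhollow Capital LLC.
Direct interest in Oakhollow Capital LLC: 22%.
Aggregating (R2): 11.89% + 9% + 4.62% + 22% = 47.51%.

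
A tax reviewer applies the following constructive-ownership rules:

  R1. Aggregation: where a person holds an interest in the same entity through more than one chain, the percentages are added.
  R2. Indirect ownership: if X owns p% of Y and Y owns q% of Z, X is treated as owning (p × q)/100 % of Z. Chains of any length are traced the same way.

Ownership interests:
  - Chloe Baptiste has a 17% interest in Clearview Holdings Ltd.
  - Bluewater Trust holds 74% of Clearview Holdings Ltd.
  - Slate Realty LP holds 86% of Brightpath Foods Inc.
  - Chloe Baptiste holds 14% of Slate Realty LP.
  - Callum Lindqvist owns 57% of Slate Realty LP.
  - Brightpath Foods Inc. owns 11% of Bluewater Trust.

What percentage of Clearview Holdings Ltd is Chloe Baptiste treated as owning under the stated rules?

17.980056%

Chain via Slate Realty LP → Brightpath Foods Inc. → Bluewater Trust (R2): 14% × 86% × 11% × 74% = 0.980056% of Clearview Holdings Ltd.
Direct interest in Clearview Holdings Ltd: 17%.
Aggregating (R1): 0.980056% + 17% = 17.980056%.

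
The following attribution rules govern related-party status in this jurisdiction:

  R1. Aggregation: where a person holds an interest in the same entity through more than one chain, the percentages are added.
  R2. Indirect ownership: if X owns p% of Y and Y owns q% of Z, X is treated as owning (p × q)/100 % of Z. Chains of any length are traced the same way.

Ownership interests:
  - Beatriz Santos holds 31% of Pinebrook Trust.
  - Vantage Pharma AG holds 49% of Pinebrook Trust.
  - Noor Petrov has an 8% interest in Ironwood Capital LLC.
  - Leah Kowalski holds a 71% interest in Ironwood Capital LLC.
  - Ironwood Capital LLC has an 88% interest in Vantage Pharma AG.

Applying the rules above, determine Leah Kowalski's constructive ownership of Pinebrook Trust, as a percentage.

Chain via Ironwood Capital LLC → Vantage Pharma AG (R2): 71% × 88% × 49% = 30.6152% of Pinebrook Trust.

30.6152%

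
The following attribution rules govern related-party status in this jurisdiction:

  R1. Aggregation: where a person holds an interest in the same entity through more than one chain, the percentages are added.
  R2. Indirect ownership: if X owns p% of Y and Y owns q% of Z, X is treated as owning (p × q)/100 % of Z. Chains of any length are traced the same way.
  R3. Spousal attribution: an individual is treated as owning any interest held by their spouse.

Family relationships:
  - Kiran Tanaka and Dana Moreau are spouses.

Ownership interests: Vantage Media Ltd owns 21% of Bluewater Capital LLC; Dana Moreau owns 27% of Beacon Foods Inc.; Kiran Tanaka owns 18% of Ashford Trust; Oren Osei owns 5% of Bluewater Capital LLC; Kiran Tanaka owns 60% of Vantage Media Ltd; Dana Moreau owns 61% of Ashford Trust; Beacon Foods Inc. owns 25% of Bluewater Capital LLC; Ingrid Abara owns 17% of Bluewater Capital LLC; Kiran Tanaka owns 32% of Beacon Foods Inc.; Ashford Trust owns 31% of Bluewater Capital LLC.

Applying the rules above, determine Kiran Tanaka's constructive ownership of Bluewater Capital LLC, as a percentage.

51.84%

By spousal attribution (R3), Kiran Tanaka is treated as also owning Dana Moreau's interest in Ashford Trust, giving 18% + 61% = 79%.
By spousal attribution (R3), Kiran Tanaka is treated as also owning Dana Moreau's interest in Beacon Foods Inc, giving 32% + 27% = 59%.
Chain via Ashford Trust (R2): 79% × 31% = 24.49% of Bluewater Capital LLC.
Chain via Beacon Foods Inc. (R2): 59% × 25% = 14.75% of Bluewater Capital LLC.
Chain via Vantage Media Ltd (R2): 60% × 21% = 12.6% of Bluewater Capital LLC.
Aggregating (R1): 24.49% + 14.75% + 12.6% = 51.84%.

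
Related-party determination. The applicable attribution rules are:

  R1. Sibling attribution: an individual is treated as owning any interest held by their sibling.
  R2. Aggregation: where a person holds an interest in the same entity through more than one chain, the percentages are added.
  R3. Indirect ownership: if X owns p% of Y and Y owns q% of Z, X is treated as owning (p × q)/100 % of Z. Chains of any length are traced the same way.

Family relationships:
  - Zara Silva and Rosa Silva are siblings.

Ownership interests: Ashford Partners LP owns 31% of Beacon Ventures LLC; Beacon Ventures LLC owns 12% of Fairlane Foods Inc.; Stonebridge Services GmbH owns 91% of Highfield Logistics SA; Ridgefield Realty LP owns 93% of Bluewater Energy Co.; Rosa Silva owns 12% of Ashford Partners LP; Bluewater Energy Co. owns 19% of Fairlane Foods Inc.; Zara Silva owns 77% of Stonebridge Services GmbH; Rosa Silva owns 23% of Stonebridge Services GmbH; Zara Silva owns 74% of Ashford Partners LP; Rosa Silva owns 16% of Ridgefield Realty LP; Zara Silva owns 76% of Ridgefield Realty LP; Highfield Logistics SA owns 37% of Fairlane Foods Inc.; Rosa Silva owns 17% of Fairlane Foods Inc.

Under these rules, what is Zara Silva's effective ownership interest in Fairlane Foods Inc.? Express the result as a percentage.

By sibling attribution (R1), Zara Silva is treated as also owning Rosa Silva's interest in Stonebridge Services GmbH, giving 77% + 23% = 100%.
By sibling attribution (R1), Zara Silva is treated as also owning Rosa Silva's interest in Ridgefield Realty LP, giving 76% + 16% = 92%.
By sibling attribution (R1), Zara Silva is treated as also owning Rosa Silva's interest in Ashford Partners LP, giving 74% + 12% = 86%.
By sibling attribution (R1), Zara Silva is treated as owning Rosa Silva's 17% interest in Fairlane Foods Inc.
Chain via Stonebridge Services GmbH → Highfield Logistics SA (R3): 100% × 91% × 37% = 33.67% of Fairlane Foods Inc.
Chain via Ridgefield Realty LP → Bluewater Energy Co. (R3): 92% × 93% × 19% = 16.2564% of Fairlane Foods Inc.
Chain via Ashford Partners LP → Beacon Ventures LLC (R3): 86% × 31% × 12% = 3.1992% of Fairlane Foods Inc.
Direct interest in Fairlane Foods Inc: 17%.
Aggregating (R2): 33.67% + 16.2564% + 3.1992% + 17% = 70.1256%.

70.1256%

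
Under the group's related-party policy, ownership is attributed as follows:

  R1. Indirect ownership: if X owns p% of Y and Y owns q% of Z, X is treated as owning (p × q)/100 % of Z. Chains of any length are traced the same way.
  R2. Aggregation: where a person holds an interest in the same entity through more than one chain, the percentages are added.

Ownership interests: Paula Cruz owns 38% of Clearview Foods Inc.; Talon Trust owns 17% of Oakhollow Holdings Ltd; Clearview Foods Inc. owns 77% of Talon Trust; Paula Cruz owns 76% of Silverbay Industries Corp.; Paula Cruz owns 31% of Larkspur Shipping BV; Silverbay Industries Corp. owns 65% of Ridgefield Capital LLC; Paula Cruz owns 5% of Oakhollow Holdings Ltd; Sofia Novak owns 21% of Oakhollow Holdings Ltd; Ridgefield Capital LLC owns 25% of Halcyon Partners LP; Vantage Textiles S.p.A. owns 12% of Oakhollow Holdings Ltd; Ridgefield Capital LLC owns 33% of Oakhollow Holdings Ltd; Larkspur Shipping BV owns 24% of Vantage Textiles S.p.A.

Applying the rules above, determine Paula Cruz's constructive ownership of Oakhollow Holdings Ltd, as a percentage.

27.169%

Chain via Silverbay Industries Corp. → Ridgefield Capital LLC (R1): 76% × 65% × 33% = 16.302% of Oakhollow Holdings Ltd.
Chain via Clearview Foods Inc. → Talon Trust (R1): 38% × 77% × 17% = 4.9742% of Oakhollow Holdings Ltd.
Chain via Larkspur Shipping BV → Vantage Textiles S.p.A. (R1): 31% × 24% × 12% = 0.8928% of Oakhollow Holdings Ltd.
Direct interest in Oakhollow Holdings Ltd: 5%.
Aggregating (R2): 16.302% + 4.9742% + 0.8928% + 5% = 27.169%.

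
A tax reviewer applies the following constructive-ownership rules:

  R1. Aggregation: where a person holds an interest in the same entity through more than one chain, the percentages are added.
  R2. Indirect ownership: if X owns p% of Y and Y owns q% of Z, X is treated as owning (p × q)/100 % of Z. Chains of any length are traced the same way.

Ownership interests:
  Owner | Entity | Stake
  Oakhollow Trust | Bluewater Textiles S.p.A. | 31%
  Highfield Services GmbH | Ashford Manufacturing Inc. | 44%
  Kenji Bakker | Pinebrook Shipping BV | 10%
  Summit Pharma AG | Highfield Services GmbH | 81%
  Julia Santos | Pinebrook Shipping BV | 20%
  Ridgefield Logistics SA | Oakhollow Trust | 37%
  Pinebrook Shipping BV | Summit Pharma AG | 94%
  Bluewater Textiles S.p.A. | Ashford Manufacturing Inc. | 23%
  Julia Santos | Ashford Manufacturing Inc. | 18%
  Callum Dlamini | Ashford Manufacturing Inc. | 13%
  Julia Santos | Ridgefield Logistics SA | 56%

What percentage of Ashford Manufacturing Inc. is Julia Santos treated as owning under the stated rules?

26.177656%

Chain via Ridgefield Logistics SA → Oakhollow Trust → Bluewater Textiles S.p.A. (R2): 56% × 37% × 31% × 23% = 1.477336% of Ashford Manufacturing Inc.
Chain via Pinebrook Shipping BV → Summit Pharma AG → Highfield Services GmbH (R2): 20% × 94% × 81% × 44% = 6.70032% of Ashford Manufacturing Inc.
Direct interest in Ashford Manufacturing Inc: 18%.
Aggregating (R1): 1.477336% + 6.70032% + 18% = 26.177656%.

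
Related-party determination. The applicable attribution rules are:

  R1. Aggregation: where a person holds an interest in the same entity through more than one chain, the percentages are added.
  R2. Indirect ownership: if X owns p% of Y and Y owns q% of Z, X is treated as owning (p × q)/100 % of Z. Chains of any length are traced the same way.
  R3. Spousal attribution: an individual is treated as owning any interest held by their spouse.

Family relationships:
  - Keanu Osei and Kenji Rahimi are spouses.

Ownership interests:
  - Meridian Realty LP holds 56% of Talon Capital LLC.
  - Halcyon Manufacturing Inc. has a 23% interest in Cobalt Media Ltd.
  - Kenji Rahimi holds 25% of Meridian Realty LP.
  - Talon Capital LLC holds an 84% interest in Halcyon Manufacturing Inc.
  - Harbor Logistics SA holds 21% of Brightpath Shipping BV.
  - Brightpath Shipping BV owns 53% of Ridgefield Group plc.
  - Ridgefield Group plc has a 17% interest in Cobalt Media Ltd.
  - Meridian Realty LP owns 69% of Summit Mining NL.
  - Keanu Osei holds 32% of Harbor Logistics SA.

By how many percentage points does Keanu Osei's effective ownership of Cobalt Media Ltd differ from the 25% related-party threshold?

By spousal attribution (R3), Keanu Osei is treated as owning Kenji Rahimi's 25% interest in Meridian Realty LP.
Chain via Harbor Logistics SA → Brightpath Shipping BV → Ridgefield Group plc (R2): 32% × 21% × 53% × 17% = 0.605472% of Cobalt Media Ltd.
Chain via Meridian Realty LP → Talon Capital LLC → Halcyon Manufacturing Inc. (R2): 25% × 56% × 84% × 23% = 2.7048% of Cobalt Media Ltd.
Aggregating (R1): 0.605472% + 2.7048% = 3.310272%.
3.310272% falls short of the 25% threshold by 21.689728 percentage points.

21.689728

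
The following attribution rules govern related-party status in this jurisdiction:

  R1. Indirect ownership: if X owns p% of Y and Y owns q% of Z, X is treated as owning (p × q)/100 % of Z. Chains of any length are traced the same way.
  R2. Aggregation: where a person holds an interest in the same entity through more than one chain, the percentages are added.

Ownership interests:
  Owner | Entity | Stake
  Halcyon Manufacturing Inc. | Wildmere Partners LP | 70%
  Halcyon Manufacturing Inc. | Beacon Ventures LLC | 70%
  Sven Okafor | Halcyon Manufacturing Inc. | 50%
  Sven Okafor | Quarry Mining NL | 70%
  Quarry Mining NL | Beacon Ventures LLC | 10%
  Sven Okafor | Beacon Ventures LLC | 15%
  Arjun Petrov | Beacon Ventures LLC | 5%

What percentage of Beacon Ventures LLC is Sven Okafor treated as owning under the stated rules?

Chain via Quarry Mining NL (R1): 70% × 10% = 7% of Beacon Ventures LLC.
Chain via Halcyon Manufacturing Inc. (R1): 50% × 70% = 35% of Beacon Ventures LLC.
Direct interest in Beacon Ventures LLC: 15%.
Aggregating (R2): 7% + 35% + 15% = 57%.

57%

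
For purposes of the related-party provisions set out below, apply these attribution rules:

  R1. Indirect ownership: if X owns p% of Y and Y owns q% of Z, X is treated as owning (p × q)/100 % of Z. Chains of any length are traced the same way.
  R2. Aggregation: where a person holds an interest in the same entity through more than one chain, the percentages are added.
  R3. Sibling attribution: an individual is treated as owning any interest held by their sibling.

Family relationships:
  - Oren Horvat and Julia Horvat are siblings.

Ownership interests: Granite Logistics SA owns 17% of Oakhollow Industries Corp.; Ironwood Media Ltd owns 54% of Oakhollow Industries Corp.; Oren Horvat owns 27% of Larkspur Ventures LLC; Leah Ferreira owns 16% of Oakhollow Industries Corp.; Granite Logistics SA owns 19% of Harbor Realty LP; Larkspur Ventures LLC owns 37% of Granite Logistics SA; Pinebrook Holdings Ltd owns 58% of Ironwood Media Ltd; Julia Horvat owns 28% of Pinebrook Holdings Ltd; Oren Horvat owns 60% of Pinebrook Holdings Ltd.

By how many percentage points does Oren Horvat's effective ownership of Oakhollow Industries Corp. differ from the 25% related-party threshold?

By sibling attribution (R3), Oren Horvat is treated as also owning Julia Horvat's interest in Pinebrook Holdings Ltd, giving 60% + 28% = 88%.
Chain via Larkspur Ventures LLC → Granite Logistics SA (R1): 27% × 37% × 17% = 1.6983% of Oakhollow Industries Corp.
Chain via Pinebrook Holdings Ltd → Ironwood Media Ltd (R1): 88% × 58% × 54% = 27.5616% of Oakhollow Industries Corp.
Aggregating (R2): 1.6983% + 27.5616% = 29.2599%.
29.2599% exceeds the 25% threshold by 4.2599 percentage points.

4.2599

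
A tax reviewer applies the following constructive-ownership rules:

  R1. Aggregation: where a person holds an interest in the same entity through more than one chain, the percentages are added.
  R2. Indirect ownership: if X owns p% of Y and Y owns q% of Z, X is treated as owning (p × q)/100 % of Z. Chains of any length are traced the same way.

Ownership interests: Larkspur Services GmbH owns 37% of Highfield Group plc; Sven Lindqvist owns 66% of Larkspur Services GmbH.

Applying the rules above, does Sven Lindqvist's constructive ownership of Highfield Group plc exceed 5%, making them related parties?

Chain via Larkspur Services GmbH (R2): 66% × 37% = 24.42% of Highfield Group plc.
24.42% exceeds the 5% threshold, so Sven is a related party to Highfield Group plc.

Yes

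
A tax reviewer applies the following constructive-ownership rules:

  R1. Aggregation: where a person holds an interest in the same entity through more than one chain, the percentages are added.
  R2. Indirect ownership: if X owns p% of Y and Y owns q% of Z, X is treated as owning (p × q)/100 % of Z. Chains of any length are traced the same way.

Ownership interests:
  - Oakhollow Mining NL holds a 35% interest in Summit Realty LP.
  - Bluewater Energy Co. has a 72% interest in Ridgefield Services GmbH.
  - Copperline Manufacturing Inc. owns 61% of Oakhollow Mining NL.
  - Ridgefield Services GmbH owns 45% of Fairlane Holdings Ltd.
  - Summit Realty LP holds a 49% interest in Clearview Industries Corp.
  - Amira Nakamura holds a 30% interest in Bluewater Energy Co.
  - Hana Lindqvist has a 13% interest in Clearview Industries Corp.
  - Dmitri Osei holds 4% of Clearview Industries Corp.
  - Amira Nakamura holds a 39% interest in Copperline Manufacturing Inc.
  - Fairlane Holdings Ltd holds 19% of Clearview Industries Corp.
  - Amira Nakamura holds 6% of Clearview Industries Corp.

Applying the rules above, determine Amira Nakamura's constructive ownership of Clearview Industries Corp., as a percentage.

Chain via Copperline Manufacturing Inc. → Oakhollow Mining NL → Summit Realty LP (R2): 39% × 61% × 35% × 49% = 4.079985% of Clearview Industries Corp.
Chain via Bluewater Energy Co. → Ridgefield Services GmbH → Fairlane Holdings Ltd (R2): 30% × 72% × 45% × 19% = 1.8468% of Clearview Industries Corp.
Direct interest in Clearview Industries Corp: 6%.
Aggregating (R1): 4.079985% + 1.8468% + 6% = 11.926785%.

11.926785%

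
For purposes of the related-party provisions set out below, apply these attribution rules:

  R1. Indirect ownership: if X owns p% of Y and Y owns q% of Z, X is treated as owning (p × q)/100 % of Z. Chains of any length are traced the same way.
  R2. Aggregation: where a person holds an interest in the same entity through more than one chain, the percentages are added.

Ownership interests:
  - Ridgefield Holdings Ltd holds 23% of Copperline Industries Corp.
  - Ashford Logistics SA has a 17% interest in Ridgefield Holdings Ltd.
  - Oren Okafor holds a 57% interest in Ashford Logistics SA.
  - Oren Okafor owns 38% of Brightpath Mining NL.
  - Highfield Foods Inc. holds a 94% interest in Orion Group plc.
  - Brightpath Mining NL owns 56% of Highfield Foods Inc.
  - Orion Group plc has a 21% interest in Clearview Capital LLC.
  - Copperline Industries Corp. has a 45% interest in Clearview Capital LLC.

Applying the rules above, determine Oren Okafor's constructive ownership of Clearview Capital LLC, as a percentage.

Chain via Ashford Logistics SA → Ridgefield Holdings Ltd → Copperline Industries Corp. (R1): 57% × 17% × 23% × 45% = 1.002915% of Clearview Capital LLC.
Chain via Brightpath Mining NL → Highfield Foods Inc. → Orion Group plc (R1): 38% × 56% × 94% × 21% = 4.200672% of Clearview Capital LLC.
Aggregating (R2): 1.002915% + 4.200672% = 5.203587%.

5.203587%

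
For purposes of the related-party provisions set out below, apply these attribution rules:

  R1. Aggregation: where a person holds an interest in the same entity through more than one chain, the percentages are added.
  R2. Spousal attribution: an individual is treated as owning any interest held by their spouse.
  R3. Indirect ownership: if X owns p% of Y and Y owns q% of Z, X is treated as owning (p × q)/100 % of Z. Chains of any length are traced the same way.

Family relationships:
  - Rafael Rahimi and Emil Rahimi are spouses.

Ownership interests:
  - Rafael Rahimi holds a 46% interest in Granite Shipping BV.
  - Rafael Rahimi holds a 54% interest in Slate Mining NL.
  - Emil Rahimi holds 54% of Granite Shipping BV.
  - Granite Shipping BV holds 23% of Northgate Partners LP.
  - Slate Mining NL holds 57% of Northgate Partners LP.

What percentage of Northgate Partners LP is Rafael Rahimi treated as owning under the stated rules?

53.78%

By spousal attribution (R2), Rafael Rahimi is treated as also owning Emil Rahimi's interest in Granite Shipping BV, giving 46% + 54% = 100%.
Chain via Slate Mining NL (R3): 54% × 57% = 30.78% of Northgate Partners LP.
Chain via Granite Shipping BV (R3): 100% × 23% = 23% of Northgate Partners LP.
Aggregating (R1): 30.78% + 23% = 53.78%.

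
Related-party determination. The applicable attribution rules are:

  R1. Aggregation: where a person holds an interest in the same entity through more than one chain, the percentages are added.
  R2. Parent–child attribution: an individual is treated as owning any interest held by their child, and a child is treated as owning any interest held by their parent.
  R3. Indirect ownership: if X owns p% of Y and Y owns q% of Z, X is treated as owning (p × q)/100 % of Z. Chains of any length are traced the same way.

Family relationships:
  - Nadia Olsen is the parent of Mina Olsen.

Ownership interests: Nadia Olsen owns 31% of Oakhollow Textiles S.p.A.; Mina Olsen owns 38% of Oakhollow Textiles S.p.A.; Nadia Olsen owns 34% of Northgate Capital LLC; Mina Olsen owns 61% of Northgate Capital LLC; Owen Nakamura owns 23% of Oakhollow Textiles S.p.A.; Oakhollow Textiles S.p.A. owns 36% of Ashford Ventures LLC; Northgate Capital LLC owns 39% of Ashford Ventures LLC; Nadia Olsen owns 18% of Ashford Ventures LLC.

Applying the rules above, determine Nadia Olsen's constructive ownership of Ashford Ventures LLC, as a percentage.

By parent–child attribution (R2), Nadia Olsen is treated as also owning Mina Olsen's interest in Northgate Capital LLC, giving 34% + 61% = 95%.
By parent–child attribution (R2), Nadia Olsen is treated as also owning Mina Olsen's interest in Oakhollow Textiles S.p.A, giving 31% + 38% = 69%.
Chain via Northgate Capital LLC (R3): 95% × 39% = 37.05% of Ashford Ventures LLC.
Chain via Oakhollow Textiles S.p.A. (R3): 69% × 36% = 24.84% of Ashford Ventures LLC.
Direct interest in Ashford Ventures LLC: 18%.
Aggregating (R1): 37.05% + 24.84% + 18% = 79.89%.

79.89%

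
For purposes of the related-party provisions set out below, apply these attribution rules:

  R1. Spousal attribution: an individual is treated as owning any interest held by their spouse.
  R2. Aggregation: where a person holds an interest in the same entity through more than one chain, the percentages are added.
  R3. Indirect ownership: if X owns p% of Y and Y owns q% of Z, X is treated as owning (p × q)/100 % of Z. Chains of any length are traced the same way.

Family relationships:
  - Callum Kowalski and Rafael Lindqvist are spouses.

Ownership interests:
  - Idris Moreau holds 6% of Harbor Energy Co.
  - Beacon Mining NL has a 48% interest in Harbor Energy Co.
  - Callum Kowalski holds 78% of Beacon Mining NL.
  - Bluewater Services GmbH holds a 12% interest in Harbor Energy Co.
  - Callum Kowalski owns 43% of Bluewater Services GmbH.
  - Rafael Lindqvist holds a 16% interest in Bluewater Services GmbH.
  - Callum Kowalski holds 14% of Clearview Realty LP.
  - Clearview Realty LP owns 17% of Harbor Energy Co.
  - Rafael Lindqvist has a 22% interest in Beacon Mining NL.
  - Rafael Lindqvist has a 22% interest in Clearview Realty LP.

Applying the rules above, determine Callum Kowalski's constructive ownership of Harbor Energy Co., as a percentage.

61.2%

By spousal attribution (R1), Callum Kowalski is treated as also owning Rafael Lindqvist's interest in Beacon Mining NL, giving 78% + 22% = 100%.
By spousal attribution (R1), Callum Kowalski is treated as also owning Rafael Lindqvist's interest in Clearview Realty LP, giving 14% + 22% = 36%.
By spousal attribution (R1), Callum Kowalski is treated as also owning Rafael Lindqvist's interest in Bluewater Services GmbH, giving 43% + 16% = 59%.
Chain via Beacon Mining NL (R3): 100% × 48% = 48% of Harbor Energy Co.
Chain via Clearview Realty LP (R3): 36% × 17% = 6.12% of Harbor Energy Co.
Chain via Bluewater Services GmbH (R3): 59% × 12% = 7.08% of Harbor Energy Co.
Aggregating (R2): 48% + 6.12% + 7.08% = 61.2%.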